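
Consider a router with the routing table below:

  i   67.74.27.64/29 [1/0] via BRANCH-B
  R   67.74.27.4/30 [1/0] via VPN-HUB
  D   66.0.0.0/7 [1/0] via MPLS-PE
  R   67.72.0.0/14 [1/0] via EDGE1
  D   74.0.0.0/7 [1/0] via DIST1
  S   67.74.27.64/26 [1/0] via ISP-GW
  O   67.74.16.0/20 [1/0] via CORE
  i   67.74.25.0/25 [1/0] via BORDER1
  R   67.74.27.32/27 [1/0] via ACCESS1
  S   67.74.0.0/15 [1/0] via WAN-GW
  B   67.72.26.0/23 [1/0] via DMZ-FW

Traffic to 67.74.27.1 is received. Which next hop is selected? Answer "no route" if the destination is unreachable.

Routes whose prefix contains 67.74.27.1:
  66.0.0.0/7 (66.0.0.0 - 67.255.255.255) -> MPLS-PE
  67.72.0.0/14 (67.72.0.0 - 67.75.255.255) -> EDGE1
  67.74.0.0/15 (67.74.0.0 - 67.75.255.255) -> WAN-GW
  67.74.16.0/20 (67.74.16.0 - 67.74.31.255) -> CORE
More-specific entries that do NOT match:
  67.74.27.4/30 (67.74.27.4 - 67.74.27.7) does not contain 67.74.27.1
  67.74.27.64/29 (67.74.27.64 - 67.74.27.71) does not contain 67.74.27.1
  67.74.27.32/27 (67.74.27.32 - 67.74.27.63) does not contain 67.74.27.1
  67.74.27.64/26 (67.74.27.64 - 67.74.27.127) does not contain 67.74.27.1
  67.74.25.0/25 (67.74.25.0 - 67.74.25.127) does not contain 67.74.27.1
  67.72.26.0/23 (67.72.26.0 - 67.72.27.255) does not contain 67.74.27.1
Longest matching prefix is /20 -> next hop CORE.

CORE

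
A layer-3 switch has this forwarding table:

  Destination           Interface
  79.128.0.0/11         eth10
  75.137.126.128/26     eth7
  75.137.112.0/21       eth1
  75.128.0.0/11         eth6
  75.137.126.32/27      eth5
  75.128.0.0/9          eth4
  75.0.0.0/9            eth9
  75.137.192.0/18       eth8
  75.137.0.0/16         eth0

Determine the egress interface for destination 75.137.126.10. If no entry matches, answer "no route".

Routes whose prefix contains 75.137.126.10:
  75.128.0.0/9 (75.128.0.0 - 75.255.255.255) -> eth4
  75.128.0.0/11 (75.128.0.0 - 75.159.255.255) -> eth6
  75.137.0.0/16 (75.137.0.0 - 75.137.255.255) -> eth0
More-specific entries that do NOT match:
  75.137.126.32/27 (75.137.126.32 - 75.137.126.63) does not contain 75.137.126.10
  75.137.126.128/26 (75.137.126.128 - 75.137.126.191) does not contain 75.137.126.10
  75.137.112.0/21 (75.137.112.0 - 75.137.119.255) does not contain 75.137.126.10
  75.137.192.0/18 (75.137.192.0 - 75.137.255.255) does not contain 75.137.126.10
Longest matching prefix is /16 -> interface eth0.

eth0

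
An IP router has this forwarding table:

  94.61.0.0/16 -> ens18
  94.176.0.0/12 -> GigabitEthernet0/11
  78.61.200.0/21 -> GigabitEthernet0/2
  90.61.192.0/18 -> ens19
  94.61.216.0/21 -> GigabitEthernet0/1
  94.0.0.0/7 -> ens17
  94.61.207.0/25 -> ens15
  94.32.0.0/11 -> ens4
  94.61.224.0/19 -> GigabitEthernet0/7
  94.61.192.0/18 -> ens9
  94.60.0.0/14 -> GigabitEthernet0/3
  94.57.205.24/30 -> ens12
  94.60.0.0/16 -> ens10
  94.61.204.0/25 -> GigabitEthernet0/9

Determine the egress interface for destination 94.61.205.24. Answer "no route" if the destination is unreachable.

Routes whose prefix contains 94.61.205.24:
  94.0.0.0/7 (94.0.0.0 - 95.255.255.255) -> ens17
  94.32.0.0/11 (94.32.0.0 - 94.63.255.255) -> ens4
  94.60.0.0/14 (94.60.0.0 - 94.63.255.255) -> GigabitEthernet0/3
  94.61.0.0/16 (94.61.0.0 - 94.61.255.255) -> ens18
  94.61.192.0/18 (94.61.192.0 - 94.61.255.255) -> ens9
More-specific entries that do NOT match:
  94.57.205.24/30 (94.57.205.24 - 94.57.205.27) does not contain 94.61.205.24
  94.61.207.0/25 (94.61.207.0 - 94.61.207.127) does not contain 94.61.205.24
  94.61.204.0/25 (94.61.204.0 - 94.61.204.127) does not contain 94.61.205.24
  78.61.200.0/21 (78.61.200.0 - 78.61.207.255) does not contain 94.61.205.24
  94.61.216.0/21 (94.61.216.0 - 94.61.223.255) does not contain 94.61.205.24
  94.61.224.0/19 (94.61.224.0 - 94.61.255.255) does not contain 94.61.205.24
Longest matching prefix is /18 -> interface ens9.

ens9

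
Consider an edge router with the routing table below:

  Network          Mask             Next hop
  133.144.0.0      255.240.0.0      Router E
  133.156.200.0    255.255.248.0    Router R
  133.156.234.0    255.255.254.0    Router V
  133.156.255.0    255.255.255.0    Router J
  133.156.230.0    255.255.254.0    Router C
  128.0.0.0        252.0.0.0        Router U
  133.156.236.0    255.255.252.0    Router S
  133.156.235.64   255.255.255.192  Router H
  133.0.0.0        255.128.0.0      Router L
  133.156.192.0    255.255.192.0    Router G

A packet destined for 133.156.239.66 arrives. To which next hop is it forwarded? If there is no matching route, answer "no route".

Router S

Routes whose prefix contains 133.156.239.66:
  133.144.0.0/12 (133.144.0.0 - 133.159.255.255) -> Router E
  133.156.192.0/18 (133.156.192.0 - 133.156.255.255) -> Router G
  133.156.236.0/22 (133.156.236.0 - 133.156.239.255) -> Router S
More-specific entries that do NOT match:
  133.156.235.64/26 (133.156.235.64 - 133.156.235.127) does not contain 133.156.239.66
  133.156.255.0/24 (133.156.255.0 - 133.156.255.255) does not contain 133.156.239.66
  133.156.234.0/23 (133.156.234.0 - 133.156.235.255) does not contain 133.156.239.66
  133.156.230.0/23 (133.156.230.0 - 133.156.231.255) does not contain 133.156.239.66
Longest matching prefix is /22 -> next hop Router S.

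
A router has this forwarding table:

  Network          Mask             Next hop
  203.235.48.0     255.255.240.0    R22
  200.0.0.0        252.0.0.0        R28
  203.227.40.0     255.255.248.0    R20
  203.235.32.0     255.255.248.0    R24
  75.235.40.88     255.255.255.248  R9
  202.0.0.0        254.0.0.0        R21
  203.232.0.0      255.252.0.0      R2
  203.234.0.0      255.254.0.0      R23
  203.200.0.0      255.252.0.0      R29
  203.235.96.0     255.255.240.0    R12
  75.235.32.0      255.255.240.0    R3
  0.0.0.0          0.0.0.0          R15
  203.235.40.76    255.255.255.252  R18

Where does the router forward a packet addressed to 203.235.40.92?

Routes whose prefix contains 203.235.40.92:
  0.0.0.0/0 (default, matches everything) -> R15
  200.0.0.0/6 (200.0.0.0 - 203.255.255.255) -> R28
  202.0.0.0/7 (202.0.0.0 - 203.255.255.255) -> R21
  203.232.0.0/14 (203.232.0.0 - 203.235.255.255) -> R2
  203.234.0.0/15 (203.234.0.0 - 203.235.255.255) -> R23
More-specific entries that do NOT match:
  203.235.40.76/30 (203.235.40.76 - 203.235.40.79) does not contain 203.235.40.92
  75.235.40.88/29 (75.235.40.88 - 75.235.40.95) does not contain 203.235.40.92
  203.227.40.0/21 (203.227.40.0 - 203.227.47.255) does not contain 203.235.40.92
  203.235.32.0/21 (203.235.32.0 - 203.235.39.255) does not contain 203.235.40.92
  203.235.48.0/20 (203.235.48.0 - 203.235.63.255) does not contain 203.235.40.92
  203.235.96.0/20 (203.235.96.0 - 203.235.111.255) does not contain 203.235.40.92
  75.235.32.0/20 (75.235.32.0 - 75.235.47.255) does not contain 203.235.40.92
Longest matching prefix is /15 -> next hop R23.

R23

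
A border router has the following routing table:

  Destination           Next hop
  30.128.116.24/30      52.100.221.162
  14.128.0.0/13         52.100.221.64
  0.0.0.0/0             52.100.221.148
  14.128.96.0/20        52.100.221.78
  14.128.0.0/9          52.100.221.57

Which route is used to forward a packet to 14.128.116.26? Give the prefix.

14.128.0.0/13

Entries matching 14.128.116.26:
  0.0.0.0/0 (default, matches everything)
  14.128.0.0/9 (14.128.0.0 - 14.255.255.255)
  14.128.0.0/13 (14.128.0.0 - 14.135.255.255)
Most specific is 14.128.0.0/13.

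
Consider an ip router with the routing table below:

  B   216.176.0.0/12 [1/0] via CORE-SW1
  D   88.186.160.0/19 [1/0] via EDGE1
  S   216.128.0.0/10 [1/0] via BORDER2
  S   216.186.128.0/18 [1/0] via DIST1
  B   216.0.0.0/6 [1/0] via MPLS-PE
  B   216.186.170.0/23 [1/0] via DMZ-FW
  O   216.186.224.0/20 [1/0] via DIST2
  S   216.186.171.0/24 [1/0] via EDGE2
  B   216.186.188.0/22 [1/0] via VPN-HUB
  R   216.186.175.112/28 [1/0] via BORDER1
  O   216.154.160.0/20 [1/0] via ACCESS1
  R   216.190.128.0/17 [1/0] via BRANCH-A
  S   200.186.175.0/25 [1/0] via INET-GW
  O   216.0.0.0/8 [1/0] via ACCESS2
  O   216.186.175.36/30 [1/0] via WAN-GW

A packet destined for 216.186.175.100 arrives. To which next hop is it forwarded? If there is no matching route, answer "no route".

DIST1

Routes whose prefix contains 216.186.175.100:
  216.0.0.0/6 (216.0.0.0 - 219.255.255.255) -> MPLS-PE
  216.0.0.0/8 (216.0.0.0 - 216.255.255.255) -> ACCESS2
  216.128.0.0/10 (216.128.0.0 - 216.191.255.255) -> BORDER2
  216.176.0.0/12 (216.176.0.0 - 216.191.255.255) -> CORE-SW1
  216.186.128.0/18 (216.186.128.0 - 216.186.191.255) -> DIST1
More-specific entries that do NOT match:
  216.186.175.36/30 (216.186.175.36 - 216.186.175.39) does not contain 216.186.175.100
  216.186.175.112/28 (216.186.175.112 - 216.186.175.127) does not contain 216.186.175.100
  200.186.175.0/25 (200.186.175.0 - 200.186.175.127) does not contain 216.186.175.100
  216.186.171.0/24 (216.186.171.0 - 216.186.171.255) does not contain 216.186.175.100
  216.186.170.0/23 (216.186.170.0 - 216.186.171.255) does not contain 216.186.175.100
  216.186.188.0/22 (216.186.188.0 - 216.186.191.255) does not contain 216.186.175.100
  216.186.224.0/20 (216.186.224.0 - 216.186.239.255) does not contain 216.186.175.100
  216.154.160.0/20 (216.154.160.0 - 216.154.175.255) does not contain 216.186.175.100
  88.186.160.0/19 (88.186.160.0 - 88.186.191.255) does not contain 216.186.175.100
Longest matching prefix is /18 -> next hop DIST1.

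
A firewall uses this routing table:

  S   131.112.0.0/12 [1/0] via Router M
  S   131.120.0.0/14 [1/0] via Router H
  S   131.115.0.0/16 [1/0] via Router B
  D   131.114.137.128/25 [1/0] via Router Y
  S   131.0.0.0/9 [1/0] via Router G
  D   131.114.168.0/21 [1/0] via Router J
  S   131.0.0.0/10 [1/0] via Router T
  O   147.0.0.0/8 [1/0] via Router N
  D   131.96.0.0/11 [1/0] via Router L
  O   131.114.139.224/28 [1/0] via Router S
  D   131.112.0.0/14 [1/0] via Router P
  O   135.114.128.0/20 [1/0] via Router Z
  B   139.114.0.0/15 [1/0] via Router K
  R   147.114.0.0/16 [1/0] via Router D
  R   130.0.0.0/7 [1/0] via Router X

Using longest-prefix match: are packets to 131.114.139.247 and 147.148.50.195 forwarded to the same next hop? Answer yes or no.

no

131.114.139.247: longest match 131.112.0.0/14 -> Router P
147.148.50.195: longest match 147.0.0.0/8 -> Router N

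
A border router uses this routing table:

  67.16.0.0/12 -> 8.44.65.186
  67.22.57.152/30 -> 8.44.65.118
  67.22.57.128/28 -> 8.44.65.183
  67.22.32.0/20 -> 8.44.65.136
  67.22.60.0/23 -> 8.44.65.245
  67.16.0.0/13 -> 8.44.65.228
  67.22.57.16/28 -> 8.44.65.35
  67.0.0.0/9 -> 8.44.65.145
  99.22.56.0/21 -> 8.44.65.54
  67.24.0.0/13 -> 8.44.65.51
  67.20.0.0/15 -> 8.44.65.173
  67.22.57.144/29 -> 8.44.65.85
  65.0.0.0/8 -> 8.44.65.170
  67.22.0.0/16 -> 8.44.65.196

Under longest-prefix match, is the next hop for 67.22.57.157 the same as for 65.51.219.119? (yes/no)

67.22.57.157: longest match 67.22.0.0/16 -> 8.44.65.196
65.51.219.119: longest match 65.0.0.0/8 -> 8.44.65.170

no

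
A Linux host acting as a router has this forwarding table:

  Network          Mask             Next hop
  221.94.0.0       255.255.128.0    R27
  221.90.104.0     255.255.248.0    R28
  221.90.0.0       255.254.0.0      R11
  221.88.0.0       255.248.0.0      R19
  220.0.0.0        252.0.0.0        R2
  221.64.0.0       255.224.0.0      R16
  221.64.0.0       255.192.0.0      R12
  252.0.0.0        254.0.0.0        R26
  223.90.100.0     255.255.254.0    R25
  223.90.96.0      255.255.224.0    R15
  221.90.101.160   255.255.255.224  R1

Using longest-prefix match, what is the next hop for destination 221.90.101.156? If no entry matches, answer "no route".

Routes whose prefix contains 221.90.101.156:
  220.0.0.0/6 (220.0.0.0 - 223.255.255.255) -> R2
  221.64.0.0/10 (221.64.0.0 - 221.127.255.255) -> R12
  221.64.0.0/11 (221.64.0.0 - 221.95.255.255) -> R16
  221.88.0.0/13 (221.88.0.0 - 221.95.255.255) -> R19
  221.90.0.0/15 (221.90.0.0 - 221.91.255.255) -> R11
More-specific entries that do NOT match:
  221.90.101.160/27 (221.90.101.160 - 221.90.101.191) does not contain 221.90.101.156
  223.90.100.0/23 (223.90.100.0 - 223.90.101.255) does not contain 221.90.101.156
  221.90.104.0/21 (221.90.104.0 - 221.90.111.255) does not contain 221.90.101.156
  223.90.96.0/19 (223.90.96.0 - 223.90.127.255) does not contain 221.90.101.156
  221.94.0.0/17 (221.94.0.0 - 221.94.127.255) does not contain 221.90.101.156
Longest matching prefix is /15 -> next hop R11.

R11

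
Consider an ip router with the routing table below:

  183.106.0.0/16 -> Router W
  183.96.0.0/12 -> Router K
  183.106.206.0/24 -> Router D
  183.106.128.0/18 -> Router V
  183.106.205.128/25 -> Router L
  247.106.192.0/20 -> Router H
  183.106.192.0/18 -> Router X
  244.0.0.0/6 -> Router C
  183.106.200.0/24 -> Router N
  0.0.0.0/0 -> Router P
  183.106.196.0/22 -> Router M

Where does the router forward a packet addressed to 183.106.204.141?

Routes whose prefix contains 183.106.204.141:
  0.0.0.0/0 (default, matches everything) -> Router P
  183.96.0.0/12 (183.96.0.0 - 183.111.255.255) -> Router K
  183.106.0.0/16 (183.106.0.0 - 183.106.255.255) -> Router W
  183.106.192.0/18 (183.106.192.0 - 183.106.255.255) -> Router X
More-specific entries that do NOT match:
  183.106.205.128/25 (183.106.205.128 - 183.106.205.255) does not contain 183.106.204.141
  183.106.206.0/24 (183.106.206.0 - 183.106.206.255) does not contain 183.106.204.141
  183.106.200.0/24 (183.106.200.0 - 183.106.200.255) does not contain 183.106.204.141
  183.106.196.0/22 (183.106.196.0 - 183.106.199.255) does not contain 183.106.204.141
  247.106.192.0/20 (247.106.192.0 - 247.106.207.255) does not contain 183.106.204.141
Longest matching prefix is /18 -> next hop Router X.

Router X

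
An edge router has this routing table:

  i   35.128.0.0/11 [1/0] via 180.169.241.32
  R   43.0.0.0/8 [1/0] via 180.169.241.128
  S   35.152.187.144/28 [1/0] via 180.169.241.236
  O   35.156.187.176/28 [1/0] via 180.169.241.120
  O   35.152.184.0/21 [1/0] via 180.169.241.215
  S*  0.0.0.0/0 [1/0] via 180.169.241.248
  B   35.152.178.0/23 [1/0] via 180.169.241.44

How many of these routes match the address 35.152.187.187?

Prefixes containing 35.152.187.187:
  0.0.0.0/0 (default, matches everything)
  35.128.0.0/11 (35.128.0.0 - 35.159.255.255)
  35.152.184.0/21 (35.152.184.0 - 35.152.191.255)
Total matching entries: 3.

3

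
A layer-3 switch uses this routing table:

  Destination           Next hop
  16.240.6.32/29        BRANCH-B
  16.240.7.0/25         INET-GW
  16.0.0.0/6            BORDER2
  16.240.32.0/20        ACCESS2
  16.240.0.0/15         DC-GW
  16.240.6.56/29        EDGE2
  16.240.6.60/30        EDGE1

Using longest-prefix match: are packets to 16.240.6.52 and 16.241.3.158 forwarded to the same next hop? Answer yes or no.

yes

16.240.6.52: longest match 16.240.0.0/15 -> DC-GW
16.241.3.158: longest match 16.240.0.0/15 -> DC-GW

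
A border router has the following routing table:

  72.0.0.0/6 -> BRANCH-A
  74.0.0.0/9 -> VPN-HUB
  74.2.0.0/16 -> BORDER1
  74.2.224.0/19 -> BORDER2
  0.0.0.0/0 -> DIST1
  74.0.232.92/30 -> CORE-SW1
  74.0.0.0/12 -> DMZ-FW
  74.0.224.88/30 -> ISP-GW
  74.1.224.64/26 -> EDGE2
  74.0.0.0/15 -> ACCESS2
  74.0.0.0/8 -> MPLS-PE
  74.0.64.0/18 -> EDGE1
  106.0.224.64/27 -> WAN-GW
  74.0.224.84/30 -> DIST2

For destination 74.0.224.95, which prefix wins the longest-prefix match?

74.0.0.0/15

Entries matching 74.0.224.95:
  0.0.0.0/0 (default, matches everything)
  72.0.0.0/6 (72.0.0.0 - 75.255.255.255)
  74.0.0.0/8 (74.0.0.0 - 74.255.255.255)
  74.0.0.0/9 (74.0.0.0 - 74.127.255.255)
  74.0.0.0/12 (74.0.0.0 - 74.15.255.255)
  74.0.0.0/15 (74.0.0.0 - 74.1.255.255)
Most specific is 74.0.0.0/15.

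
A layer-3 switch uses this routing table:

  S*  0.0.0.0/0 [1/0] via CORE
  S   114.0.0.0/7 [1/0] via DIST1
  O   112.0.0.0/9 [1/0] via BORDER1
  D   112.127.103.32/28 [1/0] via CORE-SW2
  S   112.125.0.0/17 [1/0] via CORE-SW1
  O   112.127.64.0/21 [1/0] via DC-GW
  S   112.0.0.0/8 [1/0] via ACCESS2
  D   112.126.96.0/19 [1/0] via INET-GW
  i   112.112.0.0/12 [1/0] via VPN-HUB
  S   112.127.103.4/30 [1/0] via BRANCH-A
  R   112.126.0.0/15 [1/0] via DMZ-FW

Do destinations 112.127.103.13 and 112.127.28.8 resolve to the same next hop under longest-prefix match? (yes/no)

yes

112.127.103.13: longest match 112.126.0.0/15 -> DMZ-FW
112.127.28.8: longest match 112.126.0.0/15 -> DMZ-FW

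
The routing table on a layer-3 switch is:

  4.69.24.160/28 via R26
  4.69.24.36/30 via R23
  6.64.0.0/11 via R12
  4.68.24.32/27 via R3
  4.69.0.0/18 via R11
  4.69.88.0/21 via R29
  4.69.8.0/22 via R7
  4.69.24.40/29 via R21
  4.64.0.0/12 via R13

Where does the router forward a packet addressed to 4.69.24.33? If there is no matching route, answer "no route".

R11

Routes whose prefix contains 4.69.24.33:
  4.64.0.0/12 (4.64.0.0 - 4.79.255.255) -> R13
  4.69.0.0/18 (4.69.0.0 - 4.69.63.255) -> R11
More-specific entries that do NOT match:
  4.69.24.36/30 (4.69.24.36 - 4.69.24.39) does not contain 4.69.24.33
  4.69.24.40/29 (4.69.24.40 - 4.69.24.47) does not contain 4.69.24.33
  4.69.24.160/28 (4.69.24.160 - 4.69.24.175) does not contain 4.69.24.33
  4.68.24.32/27 (4.68.24.32 - 4.68.24.63) does not contain 4.69.24.33
  4.69.8.0/22 (4.69.8.0 - 4.69.11.255) does not contain 4.69.24.33
  4.69.88.0/21 (4.69.88.0 - 4.69.95.255) does not contain 4.69.24.33
Longest matching prefix is /18 -> next hop R11.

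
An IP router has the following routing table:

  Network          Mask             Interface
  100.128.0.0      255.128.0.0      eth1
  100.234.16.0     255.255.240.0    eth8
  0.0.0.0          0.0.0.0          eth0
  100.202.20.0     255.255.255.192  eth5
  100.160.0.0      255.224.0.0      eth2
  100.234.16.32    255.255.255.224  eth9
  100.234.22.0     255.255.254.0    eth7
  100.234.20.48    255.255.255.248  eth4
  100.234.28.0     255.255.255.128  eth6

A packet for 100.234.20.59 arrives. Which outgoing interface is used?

Routes whose prefix contains 100.234.20.59:
  0.0.0.0/0 (default, matches everything) -> eth0
  100.128.0.0/9 (100.128.0.0 - 100.255.255.255) -> eth1
  100.234.16.0/20 (100.234.16.0 - 100.234.31.255) -> eth8
More-specific entries that do NOT match:
  100.234.20.48/29 (100.234.20.48 - 100.234.20.55) does not contain 100.234.20.59
  100.234.16.32/27 (100.234.16.32 - 100.234.16.63) does not contain 100.234.20.59
  100.202.20.0/26 (100.202.20.0 - 100.202.20.63) does not contain 100.234.20.59
  100.234.28.0/25 (100.234.28.0 - 100.234.28.127) does not contain 100.234.20.59
  100.234.22.0/23 (100.234.22.0 - 100.234.23.255) does not contain 100.234.20.59
Longest matching prefix is /20 -> interface eth8.

eth8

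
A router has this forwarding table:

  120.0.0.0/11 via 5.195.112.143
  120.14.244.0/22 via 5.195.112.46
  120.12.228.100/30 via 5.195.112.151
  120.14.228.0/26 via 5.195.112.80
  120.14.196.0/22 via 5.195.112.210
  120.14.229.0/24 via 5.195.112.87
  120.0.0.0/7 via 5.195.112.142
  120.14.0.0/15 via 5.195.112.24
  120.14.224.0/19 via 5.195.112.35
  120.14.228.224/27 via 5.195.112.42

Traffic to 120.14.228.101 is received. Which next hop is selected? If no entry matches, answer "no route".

5.195.112.35

Routes whose prefix contains 120.14.228.101:
  120.0.0.0/7 (120.0.0.0 - 121.255.255.255) -> 5.195.112.142
  120.0.0.0/11 (120.0.0.0 - 120.31.255.255) -> 5.195.112.143
  120.14.0.0/15 (120.14.0.0 - 120.15.255.255) -> 5.195.112.24
  120.14.224.0/19 (120.14.224.0 - 120.14.255.255) -> 5.195.112.35
More-specific entries that do NOT match:
  120.12.228.100/30 (120.12.228.100 - 120.12.228.103) does not contain 120.14.228.101
  120.14.228.224/27 (120.14.228.224 - 120.14.228.255) does not contain 120.14.228.101
  120.14.228.0/26 (120.14.228.0 - 120.14.228.63) does not contain 120.14.228.101
  120.14.229.0/24 (120.14.229.0 - 120.14.229.255) does not contain 120.14.228.101
  120.14.244.0/22 (120.14.244.0 - 120.14.247.255) does not contain 120.14.228.101
  120.14.196.0/22 (120.14.196.0 - 120.14.199.255) does not contain 120.14.228.101
Longest matching prefix is /19 -> next hop 5.195.112.35.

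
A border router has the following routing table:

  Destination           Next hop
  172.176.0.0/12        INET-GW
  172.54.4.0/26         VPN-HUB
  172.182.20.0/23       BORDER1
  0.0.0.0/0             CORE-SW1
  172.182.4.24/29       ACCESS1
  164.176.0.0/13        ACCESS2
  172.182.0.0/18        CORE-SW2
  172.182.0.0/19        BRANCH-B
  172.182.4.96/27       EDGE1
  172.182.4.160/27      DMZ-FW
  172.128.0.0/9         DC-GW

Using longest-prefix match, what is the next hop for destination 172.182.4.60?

BRANCH-B

Routes whose prefix contains 172.182.4.60:
  0.0.0.0/0 (default, matches everything) -> CORE-SW1
  172.128.0.0/9 (172.128.0.0 - 172.255.255.255) -> DC-GW
  172.176.0.0/12 (172.176.0.0 - 172.191.255.255) -> INET-GW
  172.182.0.0/18 (172.182.0.0 - 172.182.63.255) -> CORE-SW2
  172.182.0.0/19 (172.182.0.0 - 172.182.31.255) -> BRANCH-B
More-specific entries that do NOT match:
  172.182.4.24/29 (172.182.4.24 - 172.182.4.31) does not contain 172.182.4.60
  172.182.4.96/27 (172.182.4.96 - 172.182.4.127) does not contain 172.182.4.60
  172.182.4.160/27 (172.182.4.160 - 172.182.4.191) does not contain 172.182.4.60
  172.54.4.0/26 (172.54.4.0 - 172.54.4.63) does not contain 172.182.4.60
  172.182.20.0/23 (172.182.20.0 - 172.182.21.255) does not contain 172.182.4.60
Longest matching prefix is /19 -> next hop BRANCH-B.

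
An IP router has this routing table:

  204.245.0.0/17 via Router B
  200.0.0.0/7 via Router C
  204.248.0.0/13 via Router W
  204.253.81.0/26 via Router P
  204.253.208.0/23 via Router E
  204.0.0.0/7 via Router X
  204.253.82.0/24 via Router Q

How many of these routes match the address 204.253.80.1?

2

Prefixes containing 204.253.80.1:
  204.0.0.0/7 (204.0.0.0 - 205.255.255.255)
  204.248.0.0/13 (204.248.0.0 - 204.255.255.255)
Total matching entries: 2.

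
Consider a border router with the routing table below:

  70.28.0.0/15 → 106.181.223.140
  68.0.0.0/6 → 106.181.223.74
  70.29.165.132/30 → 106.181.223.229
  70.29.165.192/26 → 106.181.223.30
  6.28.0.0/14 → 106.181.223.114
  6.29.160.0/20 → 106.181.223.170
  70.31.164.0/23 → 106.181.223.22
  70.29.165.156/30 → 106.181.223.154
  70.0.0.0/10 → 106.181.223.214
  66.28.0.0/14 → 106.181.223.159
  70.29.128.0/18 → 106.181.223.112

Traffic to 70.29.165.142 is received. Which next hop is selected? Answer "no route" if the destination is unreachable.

Routes whose prefix contains 70.29.165.142:
  68.0.0.0/6 (68.0.0.0 - 71.255.255.255) -> 106.181.223.74
  70.0.0.0/10 (70.0.0.0 - 70.63.255.255) -> 106.181.223.214
  70.28.0.0/15 (70.28.0.0 - 70.29.255.255) -> 106.181.223.140
  70.29.128.0/18 (70.29.128.0 - 70.29.191.255) -> 106.181.223.112
More-specific entries that do NOT match:
  70.29.165.132/30 (70.29.165.132 - 70.29.165.135) does not contain 70.29.165.142
  70.29.165.156/30 (70.29.165.156 - 70.29.165.159) does not contain 70.29.165.142
  70.29.165.192/26 (70.29.165.192 - 70.29.165.255) does not contain 70.29.165.142
  70.31.164.0/23 (70.31.164.0 - 70.31.165.255) does not contain 70.29.165.142
  6.29.160.0/20 (6.29.160.0 - 6.29.175.255) does not contain 70.29.165.142
Longest matching prefix is /18 -> next hop 106.181.223.112.

106.181.223.112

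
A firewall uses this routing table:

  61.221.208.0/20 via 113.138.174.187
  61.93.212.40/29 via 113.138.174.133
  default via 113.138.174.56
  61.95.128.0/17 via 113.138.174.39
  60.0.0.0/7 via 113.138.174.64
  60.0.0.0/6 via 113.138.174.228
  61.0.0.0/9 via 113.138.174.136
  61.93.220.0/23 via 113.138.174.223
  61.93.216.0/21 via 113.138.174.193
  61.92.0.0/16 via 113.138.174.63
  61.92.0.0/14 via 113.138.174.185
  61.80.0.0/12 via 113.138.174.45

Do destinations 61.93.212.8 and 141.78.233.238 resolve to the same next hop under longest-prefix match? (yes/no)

61.93.212.8: longest match 61.92.0.0/14 -> 113.138.174.185
141.78.233.238: longest match 0.0.0.0/0 -> 113.138.174.56

no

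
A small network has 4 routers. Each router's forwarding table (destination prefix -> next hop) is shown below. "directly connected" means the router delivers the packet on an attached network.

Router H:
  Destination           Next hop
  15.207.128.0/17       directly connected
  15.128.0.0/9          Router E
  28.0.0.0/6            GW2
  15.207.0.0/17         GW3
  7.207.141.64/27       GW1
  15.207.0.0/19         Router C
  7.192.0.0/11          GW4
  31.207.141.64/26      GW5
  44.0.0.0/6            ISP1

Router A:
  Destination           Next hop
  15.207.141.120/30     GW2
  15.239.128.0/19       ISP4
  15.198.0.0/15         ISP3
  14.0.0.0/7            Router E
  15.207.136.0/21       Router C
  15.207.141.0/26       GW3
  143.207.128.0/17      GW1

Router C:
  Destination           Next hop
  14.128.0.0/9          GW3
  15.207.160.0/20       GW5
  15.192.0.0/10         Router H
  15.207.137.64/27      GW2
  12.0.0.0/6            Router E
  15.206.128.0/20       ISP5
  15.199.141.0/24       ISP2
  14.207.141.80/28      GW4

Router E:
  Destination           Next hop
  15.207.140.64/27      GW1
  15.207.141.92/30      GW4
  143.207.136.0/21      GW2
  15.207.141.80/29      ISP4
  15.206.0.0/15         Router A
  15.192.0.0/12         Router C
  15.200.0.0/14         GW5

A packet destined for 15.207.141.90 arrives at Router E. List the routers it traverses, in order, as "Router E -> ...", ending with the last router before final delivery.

At Router E: longest match for 15.207.141.90 is 15.206.0.0/15 -> Router A
At Router A: longest match for 15.207.141.90 is 15.207.136.0/21 -> Router C
At Router C: longest match for 15.207.141.90 is 15.192.0.0/10 -> Router H
At Router H: longest match for 15.207.141.90 is 15.207.128.0/17 -> directly connected

Router E -> Router A -> Router C -> Router H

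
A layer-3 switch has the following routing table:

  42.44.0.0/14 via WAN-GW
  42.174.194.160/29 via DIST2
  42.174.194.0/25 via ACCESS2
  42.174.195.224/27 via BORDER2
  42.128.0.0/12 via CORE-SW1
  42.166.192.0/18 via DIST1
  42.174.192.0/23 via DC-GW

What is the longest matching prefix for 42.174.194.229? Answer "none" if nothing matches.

42.174.194.229 is outside every listed prefix and there is no default route.

none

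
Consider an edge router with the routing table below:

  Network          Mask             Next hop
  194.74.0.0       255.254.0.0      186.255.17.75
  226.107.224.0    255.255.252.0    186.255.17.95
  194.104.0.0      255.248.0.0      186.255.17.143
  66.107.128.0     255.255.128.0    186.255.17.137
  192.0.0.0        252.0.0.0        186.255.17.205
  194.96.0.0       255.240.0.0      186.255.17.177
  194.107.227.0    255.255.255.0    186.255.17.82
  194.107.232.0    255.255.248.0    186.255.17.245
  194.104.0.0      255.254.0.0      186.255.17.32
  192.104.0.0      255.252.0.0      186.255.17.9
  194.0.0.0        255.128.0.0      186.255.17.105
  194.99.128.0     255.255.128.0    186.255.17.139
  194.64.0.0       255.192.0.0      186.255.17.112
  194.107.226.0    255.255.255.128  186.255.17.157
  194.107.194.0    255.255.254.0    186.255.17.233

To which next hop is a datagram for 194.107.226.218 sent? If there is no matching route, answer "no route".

186.255.17.143

Routes whose prefix contains 194.107.226.218:
  192.0.0.0/6 (192.0.0.0 - 195.255.255.255) -> 186.255.17.205
  194.0.0.0/9 (194.0.0.0 - 194.127.255.255) -> 186.255.17.105
  194.64.0.0/10 (194.64.0.0 - 194.127.255.255) -> 186.255.17.112
  194.96.0.0/12 (194.96.0.0 - 194.111.255.255) -> 186.255.17.177
  194.104.0.0/13 (194.104.0.0 - 194.111.255.255) -> 186.255.17.143
More-specific entries that do NOT match:
  194.107.226.0/25 (194.107.226.0 - 194.107.226.127) does not contain 194.107.226.218
  194.107.227.0/24 (194.107.227.0 - 194.107.227.255) does not contain 194.107.226.218
  194.107.194.0/23 (194.107.194.0 - 194.107.195.255) does not contain 194.107.226.218
  226.107.224.0/22 (226.107.224.0 - 226.107.227.255) does not contain 194.107.226.218
  194.107.232.0/21 (194.107.232.0 - 194.107.239.255) does not contain 194.107.226.218
  66.107.128.0/17 (66.107.128.0 - 66.107.255.255) does not contain 194.107.226.218
  194.99.128.0/17 (194.99.128.0 - 194.99.255.255) does not contain 194.107.226.218
  194.74.0.0/15 (194.74.0.0 - 194.75.255.255) does not contain 194.107.226.218
  194.104.0.0/15 (194.104.0.0 - 194.105.255.255) does not contain 194.107.226.218
  192.104.0.0/14 (192.104.0.0 - 192.107.255.255) does not contain 194.107.226.218
Longest matching prefix is /13 -> next hop 186.255.17.143.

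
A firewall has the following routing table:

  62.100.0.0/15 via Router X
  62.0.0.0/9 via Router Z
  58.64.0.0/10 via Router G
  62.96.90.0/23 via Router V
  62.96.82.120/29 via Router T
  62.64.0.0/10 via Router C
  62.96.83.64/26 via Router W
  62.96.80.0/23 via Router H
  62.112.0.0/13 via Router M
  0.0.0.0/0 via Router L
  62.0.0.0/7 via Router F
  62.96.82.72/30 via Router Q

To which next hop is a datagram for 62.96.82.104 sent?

Routes whose prefix contains 62.96.82.104:
  0.0.0.0/0 (default, matches everything) -> Router L
  62.0.0.0/7 (62.0.0.0 - 63.255.255.255) -> Router F
  62.0.0.0/9 (62.0.0.0 - 62.127.255.255) -> Router Z
  62.64.0.0/10 (62.64.0.0 - 62.127.255.255) -> Router C
More-specific entries that do NOT match:
  62.96.82.72/30 (62.96.82.72 - 62.96.82.75) does not contain 62.96.82.104
  62.96.82.120/29 (62.96.82.120 - 62.96.82.127) does not contain 62.96.82.104
  62.96.83.64/26 (62.96.83.64 - 62.96.83.127) does not contain 62.96.82.104
  62.96.90.0/23 (62.96.90.0 - 62.96.91.255) does not contain 62.96.82.104
  62.96.80.0/23 (62.96.80.0 - 62.96.81.255) does not contain 62.96.82.104
  62.100.0.0/15 (62.100.0.0 - 62.101.255.255) does not contain 62.96.82.104
  62.112.0.0/13 (62.112.0.0 - 62.119.255.255) does not contain 62.96.82.104
Longest matching prefix is /10 -> next hop Router C.

Router C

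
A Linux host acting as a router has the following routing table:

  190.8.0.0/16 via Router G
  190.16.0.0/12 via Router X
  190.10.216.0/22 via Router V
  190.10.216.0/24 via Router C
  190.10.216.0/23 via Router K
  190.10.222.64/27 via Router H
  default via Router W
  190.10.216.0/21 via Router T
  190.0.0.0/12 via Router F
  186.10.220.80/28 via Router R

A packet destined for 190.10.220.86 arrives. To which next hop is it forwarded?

Router T

Routes whose prefix contains 190.10.220.86:
  0.0.0.0/0 (default, matches everything) -> Router W
  190.0.0.0/12 (190.0.0.0 - 190.15.255.255) -> Router F
  190.10.216.0/21 (190.10.216.0 - 190.10.223.255) -> Router T
More-specific entries that do NOT match:
  186.10.220.80/28 (186.10.220.80 - 186.10.220.95) does not contain 190.10.220.86
  190.10.222.64/27 (190.10.222.64 - 190.10.222.95) does not contain 190.10.220.86
  190.10.216.0/24 (190.10.216.0 - 190.10.216.255) does not contain 190.10.220.86
  190.10.216.0/23 (190.10.216.0 - 190.10.217.255) does not contain 190.10.220.86
  190.10.216.0/22 (190.10.216.0 - 190.10.219.255) does not contain 190.10.220.86
Longest matching prefix is /21 -> next hop Router T.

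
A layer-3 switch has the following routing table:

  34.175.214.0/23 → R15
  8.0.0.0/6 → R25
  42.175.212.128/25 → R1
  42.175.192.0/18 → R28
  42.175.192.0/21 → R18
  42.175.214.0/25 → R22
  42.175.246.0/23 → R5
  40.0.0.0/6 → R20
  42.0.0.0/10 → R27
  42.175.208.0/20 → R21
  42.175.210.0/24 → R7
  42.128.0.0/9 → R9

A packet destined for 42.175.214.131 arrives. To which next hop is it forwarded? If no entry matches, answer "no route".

Routes whose prefix contains 42.175.214.131:
  40.0.0.0/6 (40.0.0.0 - 43.255.255.255) -> R20
  42.128.0.0/9 (42.128.0.0 - 42.255.255.255) -> R9
  42.175.192.0/18 (42.175.192.0 - 42.175.255.255) -> R28
  42.175.208.0/20 (42.175.208.0 - 42.175.223.255) -> R21
More-specific entries that do NOT match:
  42.175.212.128/25 (42.175.212.128 - 42.175.212.255) does not contain 42.175.214.131
  42.175.214.0/25 (42.175.214.0 - 42.175.214.127) does not contain 42.175.214.131
  42.175.210.0/24 (42.175.210.0 - 42.175.210.255) does not contain 42.175.214.131
  34.175.214.0/23 (34.175.214.0 - 34.175.215.255) does not contain 42.175.214.131
  42.175.246.0/23 (42.175.246.0 - 42.175.247.255) does not contain 42.175.214.131
  42.175.192.0/21 (42.175.192.0 - 42.175.199.255) does not contain 42.175.214.131
Longest matching prefix is /20 -> next hop R21.

R21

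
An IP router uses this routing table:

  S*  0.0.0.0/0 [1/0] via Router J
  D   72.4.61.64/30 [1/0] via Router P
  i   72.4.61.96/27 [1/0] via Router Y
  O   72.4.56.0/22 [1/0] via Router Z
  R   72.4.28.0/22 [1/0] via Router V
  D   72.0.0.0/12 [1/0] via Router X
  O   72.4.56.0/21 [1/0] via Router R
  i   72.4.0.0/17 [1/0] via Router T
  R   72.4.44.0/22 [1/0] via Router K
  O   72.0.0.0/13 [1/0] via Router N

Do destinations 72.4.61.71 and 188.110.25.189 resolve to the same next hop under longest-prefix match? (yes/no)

72.4.61.71: longest match 72.4.56.0/21 -> Router R
188.110.25.189: longest match 0.0.0.0/0 -> Router J

no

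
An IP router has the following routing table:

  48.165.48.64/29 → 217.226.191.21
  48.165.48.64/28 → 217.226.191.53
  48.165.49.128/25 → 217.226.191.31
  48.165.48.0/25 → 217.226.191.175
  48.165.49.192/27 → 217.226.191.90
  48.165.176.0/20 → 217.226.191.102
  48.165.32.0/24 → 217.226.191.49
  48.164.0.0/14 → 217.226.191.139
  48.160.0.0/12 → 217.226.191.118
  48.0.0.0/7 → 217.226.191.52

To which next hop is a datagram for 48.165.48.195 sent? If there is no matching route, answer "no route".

Routes whose prefix contains 48.165.48.195:
  48.0.0.0/7 (48.0.0.0 - 49.255.255.255) -> 217.226.191.52
  48.160.0.0/12 (48.160.0.0 - 48.175.255.255) -> 217.226.191.118
  48.164.0.0/14 (48.164.0.0 - 48.167.255.255) -> 217.226.191.139
More-specific entries that do NOT match:
  48.165.48.64/29 (48.165.48.64 - 48.165.48.71) does not contain 48.165.48.195
  48.165.48.64/28 (48.165.48.64 - 48.165.48.79) does not contain 48.165.48.195
  48.165.49.192/27 (48.165.49.192 - 48.165.49.223) does not contain 48.165.48.195
  48.165.49.128/25 (48.165.49.128 - 48.165.49.255) does not contain 48.165.48.195
  48.165.48.0/25 (48.165.48.0 - 48.165.48.127) does not contain 48.165.48.195
  48.165.32.0/24 (48.165.32.0 - 48.165.32.255) does not contain 48.165.48.195
  48.165.176.0/20 (48.165.176.0 - 48.165.191.255) does not contain 48.165.48.195
Longest matching prefix is /14 -> next hop 217.226.191.139.

217.226.191.139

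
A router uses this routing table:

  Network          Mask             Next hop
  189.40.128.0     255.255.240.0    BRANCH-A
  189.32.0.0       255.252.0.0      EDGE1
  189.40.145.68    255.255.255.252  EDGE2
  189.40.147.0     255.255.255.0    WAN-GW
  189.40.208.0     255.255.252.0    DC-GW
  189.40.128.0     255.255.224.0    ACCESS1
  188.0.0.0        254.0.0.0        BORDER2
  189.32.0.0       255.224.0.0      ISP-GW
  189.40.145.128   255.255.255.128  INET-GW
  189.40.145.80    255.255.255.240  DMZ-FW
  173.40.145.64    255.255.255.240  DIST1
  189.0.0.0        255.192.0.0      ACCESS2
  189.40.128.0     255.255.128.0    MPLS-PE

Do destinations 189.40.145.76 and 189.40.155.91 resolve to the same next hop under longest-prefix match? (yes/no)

189.40.145.76: longest match 189.40.128.0/19 -> ACCESS1
189.40.155.91: longest match 189.40.128.0/19 -> ACCESS1

yes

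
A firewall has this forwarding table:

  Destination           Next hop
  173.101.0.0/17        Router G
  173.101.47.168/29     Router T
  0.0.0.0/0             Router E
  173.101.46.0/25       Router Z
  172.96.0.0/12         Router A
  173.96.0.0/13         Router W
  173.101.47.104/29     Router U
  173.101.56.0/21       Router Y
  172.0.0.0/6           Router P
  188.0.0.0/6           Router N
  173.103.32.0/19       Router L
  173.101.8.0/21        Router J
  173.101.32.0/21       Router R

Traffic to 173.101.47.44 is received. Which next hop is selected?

Routes whose prefix contains 173.101.47.44:
  0.0.0.0/0 (default, matches everything) -> Router E
  172.0.0.0/6 (172.0.0.0 - 175.255.255.255) -> Router P
  173.96.0.0/13 (173.96.0.0 - 173.103.255.255) -> Router W
  173.101.0.0/17 (173.101.0.0 - 173.101.127.255) -> Router G
More-specific entries that do NOT match:
  173.101.47.168/29 (173.101.47.168 - 173.101.47.175) does not contain 173.101.47.44
  173.101.47.104/29 (173.101.47.104 - 173.101.47.111) does not contain 173.101.47.44
  173.101.46.0/25 (173.101.46.0 - 173.101.46.127) does not contain 173.101.47.44
  173.101.56.0/21 (173.101.56.0 - 173.101.63.255) does not contain 173.101.47.44
  173.101.8.0/21 (173.101.8.0 - 173.101.15.255) does not contain 173.101.47.44
  173.101.32.0/21 (173.101.32.0 - 173.101.39.255) does not contain 173.101.47.44
  173.103.32.0/19 (173.103.32.0 - 173.103.63.255) does not contain 173.101.47.44
Longest matching prefix is /17 -> next hop Router G.

Router G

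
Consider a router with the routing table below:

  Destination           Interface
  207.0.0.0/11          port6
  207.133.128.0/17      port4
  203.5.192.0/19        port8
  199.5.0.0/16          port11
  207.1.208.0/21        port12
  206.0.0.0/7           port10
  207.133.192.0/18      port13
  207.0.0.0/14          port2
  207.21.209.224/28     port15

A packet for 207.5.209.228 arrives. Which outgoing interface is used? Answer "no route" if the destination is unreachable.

Routes whose prefix contains 207.5.209.228:
  206.0.0.0/7 (206.0.0.0 - 207.255.255.255) -> port10
  207.0.0.0/11 (207.0.0.0 - 207.31.255.255) -> port6
More-specific entries that do NOT match:
  207.21.209.224/28 (207.21.209.224 - 207.21.209.239) does not contain 207.5.209.228
  207.1.208.0/21 (207.1.208.0 - 207.1.215.255) does not contain 207.5.209.228
  203.5.192.0/19 (203.5.192.0 - 203.5.223.255) does not contain 207.5.209.228
  207.133.192.0/18 (207.133.192.0 - 207.133.255.255) does not contain 207.5.209.228
  207.133.128.0/17 (207.133.128.0 - 207.133.255.255) does not contain 207.5.209.228
  199.5.0.0/16 (199.5.0.0 - 199.5.255.255) does not contain 207.5.209.228
  207.0.0.0/14 (207.0.0.0 - 207.3.255.255) does not contain 207.5.209.228
Longest matching prefix is /11 -> interface port6.

port6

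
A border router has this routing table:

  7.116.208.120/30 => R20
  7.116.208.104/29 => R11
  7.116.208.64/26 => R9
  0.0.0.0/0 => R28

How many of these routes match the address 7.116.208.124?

2

Prefixes containing 7.116.208.124:
  0.0.0.0/0 (default, matches everything)
  7.116.208.64/26 (7.116.208.64 - 7.116.208.127)
Total matching entries: 2.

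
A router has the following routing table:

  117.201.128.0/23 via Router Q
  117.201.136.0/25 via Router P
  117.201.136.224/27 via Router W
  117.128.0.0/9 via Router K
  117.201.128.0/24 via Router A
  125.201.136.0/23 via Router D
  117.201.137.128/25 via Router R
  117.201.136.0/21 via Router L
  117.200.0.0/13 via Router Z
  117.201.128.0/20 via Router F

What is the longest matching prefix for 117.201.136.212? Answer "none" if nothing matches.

117.201.136.0/21

Entries matching 117.201.136.212:
  117.128.0.0/9 (117.128.0.0 - 117.255.255.255)
  117.200.0.0/13 (117.200.0.0 - 117.207.255.255)
  117.201.128.0/20 (117.201.128.0 - 117.201.143.255)
  117.201.136.0/21 (117.201.136.0 - 117.201.143.255)
Most specific is 117.201.136.0/21.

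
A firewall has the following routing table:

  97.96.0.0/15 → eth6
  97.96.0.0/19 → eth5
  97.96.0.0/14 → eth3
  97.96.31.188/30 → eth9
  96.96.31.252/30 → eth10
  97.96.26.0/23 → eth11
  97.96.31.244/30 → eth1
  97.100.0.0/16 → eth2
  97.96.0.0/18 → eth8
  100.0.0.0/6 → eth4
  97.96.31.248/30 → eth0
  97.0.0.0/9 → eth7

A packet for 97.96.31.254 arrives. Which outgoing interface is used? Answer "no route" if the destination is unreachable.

Routes whose prefix contains 97.96.31.254:
  97.0.0.0/9 (97.0.0.0 - 97.127.255.255) -> eth7
  97.96.0.0/14 (97.96.0.0 - 97.99.255.255) -> eth3
  97.96.0.0/15 (97.96.0.0 - 97.97.255.255) -> eth6
  97.96.0.0/18 (97.96.0.0 - 97.96.63.255) -> eth8
  97.96.0.0/19 (97.96.0.0 - 97.96.31.255) -> eth5
More-specific entries that do NOT match:
  97.96.31.188/30 (97.96.31.188 - 97.96.31.191) does not contain 97.96.31.254
  96.96.31.252/30 (96.96.31.252 - 96.96.31.255) does not contain 97.96.31.254
  97.96.31.244/30 (97.96.31.244 - 97.96.31.247) does not contain 97.96.31.254
  97.96.31.248/30 (97.96.31.248 - 97.96.31.251) does not contain 97.96.31.254
  97.96.26.0/23 (97.96.26.0 - 97.96.27.255) does not contain 97.96.31.254
Longest matching prefix is /19 -> interface eth5.

eth5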